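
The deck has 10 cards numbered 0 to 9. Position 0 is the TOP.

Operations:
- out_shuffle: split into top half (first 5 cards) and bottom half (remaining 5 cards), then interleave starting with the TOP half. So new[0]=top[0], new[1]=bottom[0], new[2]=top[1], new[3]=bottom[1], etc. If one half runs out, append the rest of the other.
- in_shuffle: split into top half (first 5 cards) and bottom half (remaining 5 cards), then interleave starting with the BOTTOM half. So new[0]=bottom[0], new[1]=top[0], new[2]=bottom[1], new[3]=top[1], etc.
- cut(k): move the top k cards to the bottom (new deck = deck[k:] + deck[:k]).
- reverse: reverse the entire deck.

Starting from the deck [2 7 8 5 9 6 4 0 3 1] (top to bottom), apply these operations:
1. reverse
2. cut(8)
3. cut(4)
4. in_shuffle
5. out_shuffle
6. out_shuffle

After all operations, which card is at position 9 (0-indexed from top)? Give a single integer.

Answer: 5

Derivation:
After op 1 (reverse): [1 3 0 4 6 9 5 8 7 2]
After op 2 (cut(8)): [7 2 1 3 0 4 6 9 5 8]
After op 3 (cut(4)): [0 4 6 9 5 8 7 2 1 3]
After op 4 (in_shuffle): [8 0 7 4 2 6 1 9 3 5]
After op 5 (out_shuffle): [8 6 0 1 7 9 4 3 2 5]
After op 6 (out_shuffle): [8 9 6 4 0 3 1 2 7 5]
Position 9: card 5.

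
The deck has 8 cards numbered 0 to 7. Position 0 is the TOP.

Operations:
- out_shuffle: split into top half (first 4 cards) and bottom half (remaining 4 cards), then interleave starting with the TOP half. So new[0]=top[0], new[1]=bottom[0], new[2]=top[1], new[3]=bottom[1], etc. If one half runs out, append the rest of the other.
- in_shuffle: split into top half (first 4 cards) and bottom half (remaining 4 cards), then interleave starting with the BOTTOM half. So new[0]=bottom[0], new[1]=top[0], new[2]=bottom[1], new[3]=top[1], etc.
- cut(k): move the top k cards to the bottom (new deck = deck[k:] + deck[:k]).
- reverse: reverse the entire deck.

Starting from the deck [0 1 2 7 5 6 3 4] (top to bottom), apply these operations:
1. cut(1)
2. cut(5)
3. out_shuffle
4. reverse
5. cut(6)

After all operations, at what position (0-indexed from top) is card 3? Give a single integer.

Answer: 1

Derivation:
After op 1 (cut(1)): [1 2 7 5 6 3 4 0]
After op 2 (cut(5)): [3 4 0 1 2 7 5 6]
After op 3 (out_shuffle): [3 2 4 7 0 5 1 6]
After op 4 (reverse): [6 1 5 0 7 4 2 3]
After op 5 (cut(6)): [2 3 6 1 5 0 7 4]
Card 3 is at position 1.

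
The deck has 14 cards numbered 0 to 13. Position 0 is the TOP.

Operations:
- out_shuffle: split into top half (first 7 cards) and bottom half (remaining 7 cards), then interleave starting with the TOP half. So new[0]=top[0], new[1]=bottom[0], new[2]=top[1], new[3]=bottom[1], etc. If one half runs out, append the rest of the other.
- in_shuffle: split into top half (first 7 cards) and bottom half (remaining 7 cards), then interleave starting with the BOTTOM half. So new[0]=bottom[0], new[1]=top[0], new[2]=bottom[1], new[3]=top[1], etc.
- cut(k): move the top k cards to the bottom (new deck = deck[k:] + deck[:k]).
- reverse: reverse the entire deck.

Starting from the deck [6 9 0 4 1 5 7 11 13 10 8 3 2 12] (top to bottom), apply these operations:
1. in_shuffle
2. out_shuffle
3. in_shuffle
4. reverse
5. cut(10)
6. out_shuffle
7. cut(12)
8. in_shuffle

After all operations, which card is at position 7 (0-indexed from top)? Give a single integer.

After op 1 (in_shuffle): [11 6 13 9 10 0 8 4 3 1 2 5 12 7]
After op 2 (out_shuffle): [11 4 6 3 13 1 9 2 10 5 0 12 8 7]
After op 3 (in_shuffle): [2 11 10 4 5 6 0 3 12 13 8 1 7 9]
After op 4 (reverse): [9 7 1 8 13 12 3 0 6 5 4 10 11 2]
After op 5 (cut(10)): [4 10 11 2 9 7 1 8 13 12 3 0 6 5]
After op 6 (out_shuffle): [4 8 10 13 11 12 2 3 9 0 7 6 1 5]
After op 7 (cut(12)): [1 5 4 8 10 13 11 12 2 3 9 0 7 6]
After op 8 (in_shuffle): [12 1 2 5 3 4 9 8 0 10 7 13 6 11]
Position 7: card 8.

Answer: 8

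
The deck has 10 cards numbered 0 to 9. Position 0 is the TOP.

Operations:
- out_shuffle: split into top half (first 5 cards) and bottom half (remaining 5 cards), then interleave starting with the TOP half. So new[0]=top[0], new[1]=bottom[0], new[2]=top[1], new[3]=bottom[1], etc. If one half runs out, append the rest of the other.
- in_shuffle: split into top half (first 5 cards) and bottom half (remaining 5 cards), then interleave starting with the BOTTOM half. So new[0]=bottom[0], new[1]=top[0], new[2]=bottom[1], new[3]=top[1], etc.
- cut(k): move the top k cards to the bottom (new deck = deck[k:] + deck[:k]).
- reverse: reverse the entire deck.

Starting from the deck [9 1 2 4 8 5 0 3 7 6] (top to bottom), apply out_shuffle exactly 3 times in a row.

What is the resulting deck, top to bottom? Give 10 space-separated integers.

Answer: 9 7 3 0 5 8 4 2 1 6

Derivation:
After op 1 (out_shuffle): [9 5 1 0 2 3 4 7 8 6]
After op 2 (out_shuffle): [9 3 5 4 1 7 0 8 2 6]
After op 3 (out_shuffle): [9 7 3 0 5 8 4 2 1 6]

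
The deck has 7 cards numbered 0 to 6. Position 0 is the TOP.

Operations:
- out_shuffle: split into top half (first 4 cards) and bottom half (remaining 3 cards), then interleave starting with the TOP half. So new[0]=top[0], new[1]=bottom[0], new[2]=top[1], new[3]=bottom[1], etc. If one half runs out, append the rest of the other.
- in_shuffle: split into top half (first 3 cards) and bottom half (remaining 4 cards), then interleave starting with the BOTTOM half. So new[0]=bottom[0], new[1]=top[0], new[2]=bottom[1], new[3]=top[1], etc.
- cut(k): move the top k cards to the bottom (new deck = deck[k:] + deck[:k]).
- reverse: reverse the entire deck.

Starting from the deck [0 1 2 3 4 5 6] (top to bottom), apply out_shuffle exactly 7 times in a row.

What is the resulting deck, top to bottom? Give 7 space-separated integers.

Answer: 0 4 1 5 2 6 3

Derivation:
After op 1 (out_shuffle): [0 4 1 5 2 6 3]
After op 2 (out_shuffle): [0 2 4 6 1 3 5]
After op 3 (out_shuffle): [0 1 2 3 4 5 6]
After op 4 (out_shuffle): [0 4 1 5 2 6 3]
After op 5 (out_shuffle): [0 2 4 6 1 3 5]
After op 6 (out_shuffle): [0 1 2 3 4 5 6]
After op 7 (out_shuffle): [0 4 1 5 2 6 3]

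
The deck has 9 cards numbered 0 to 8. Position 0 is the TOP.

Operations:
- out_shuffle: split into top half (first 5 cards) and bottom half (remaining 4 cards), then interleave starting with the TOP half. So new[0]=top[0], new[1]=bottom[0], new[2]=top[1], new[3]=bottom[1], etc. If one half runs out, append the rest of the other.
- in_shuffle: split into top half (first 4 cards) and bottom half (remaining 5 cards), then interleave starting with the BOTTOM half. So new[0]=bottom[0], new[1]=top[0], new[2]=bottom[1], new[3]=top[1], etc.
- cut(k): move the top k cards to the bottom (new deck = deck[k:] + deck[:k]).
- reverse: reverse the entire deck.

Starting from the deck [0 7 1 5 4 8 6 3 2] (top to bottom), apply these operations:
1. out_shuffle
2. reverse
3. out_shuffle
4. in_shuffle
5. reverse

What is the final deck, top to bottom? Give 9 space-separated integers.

After op 1 (out_shuffle): [0 8 7 6 1 3 5 2 4]
After op 2 (reverse): [4 2 5 3 1 6 7 8 0]
After op 3 (out_shuffle): [4 6 2 7 5 8 3 0 1]
After op 4 (in_shuffle): [5 4 8 6 3 2 0 7 1]
After op 5 (reverse): [1 7 0 2 3 6 8 4 5]

Answer: 1 7 0 2 3 6 8 4 5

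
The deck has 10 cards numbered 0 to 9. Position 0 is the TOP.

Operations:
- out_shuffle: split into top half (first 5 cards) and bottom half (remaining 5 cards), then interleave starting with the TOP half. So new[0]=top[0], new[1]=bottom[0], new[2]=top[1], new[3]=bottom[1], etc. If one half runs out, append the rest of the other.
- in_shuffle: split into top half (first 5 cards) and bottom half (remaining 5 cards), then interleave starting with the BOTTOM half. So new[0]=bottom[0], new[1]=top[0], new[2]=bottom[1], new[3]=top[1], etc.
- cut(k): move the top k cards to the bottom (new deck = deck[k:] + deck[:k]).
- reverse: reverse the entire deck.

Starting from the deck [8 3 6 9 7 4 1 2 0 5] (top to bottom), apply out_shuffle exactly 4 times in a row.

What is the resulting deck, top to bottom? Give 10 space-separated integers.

Answer: 8 7 0 9 2 6 1 3 4 5

Derivation:
After op 1 (out_shuffle): [8 4 3 1 6 2 9 0 7 5]
After op 2 (out_shuffle): [8 2 4 9 3 0 1 7 6 5]
After op 3 (out_shuffle): [8 0 2 1 4 7 9 6 3 5]
After op 4 (out_shuffle): [8 7 0 9 2 6 1 3 4 5]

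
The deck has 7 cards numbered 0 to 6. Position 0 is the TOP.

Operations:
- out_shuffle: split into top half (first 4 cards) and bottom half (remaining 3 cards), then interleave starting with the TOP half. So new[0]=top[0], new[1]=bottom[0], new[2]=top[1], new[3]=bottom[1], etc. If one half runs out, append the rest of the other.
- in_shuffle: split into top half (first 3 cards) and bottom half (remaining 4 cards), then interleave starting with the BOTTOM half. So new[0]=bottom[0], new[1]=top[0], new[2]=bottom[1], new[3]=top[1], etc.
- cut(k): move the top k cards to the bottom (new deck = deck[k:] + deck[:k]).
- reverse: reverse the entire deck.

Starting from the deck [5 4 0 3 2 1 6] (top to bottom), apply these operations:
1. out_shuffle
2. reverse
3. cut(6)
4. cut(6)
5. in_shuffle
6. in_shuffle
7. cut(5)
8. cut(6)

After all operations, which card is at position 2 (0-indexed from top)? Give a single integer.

Answer: 4

Derivation:
After op 1 (out_shuffle): [5 2 4 1 0 6 3]
After op 2 (reverse): [3 6 0 1 4 2 5]
After op 3 (cut(6)): [5 3 6 0 1 4 2]
After op 4 (cut(6)): [2 5 3 6 0 1 4]
After op 5 (in_shuffle): [6 2 0 5 1 3 4]
After op 6 (in_shuffle): [5 6 1 2 3 0 4]
After op 7 (cut(5)): [0 4 5 6 1 2 3]
After op 8 (cut(6)): [3 0 4 5 6 1 2]
Position 2: card 4.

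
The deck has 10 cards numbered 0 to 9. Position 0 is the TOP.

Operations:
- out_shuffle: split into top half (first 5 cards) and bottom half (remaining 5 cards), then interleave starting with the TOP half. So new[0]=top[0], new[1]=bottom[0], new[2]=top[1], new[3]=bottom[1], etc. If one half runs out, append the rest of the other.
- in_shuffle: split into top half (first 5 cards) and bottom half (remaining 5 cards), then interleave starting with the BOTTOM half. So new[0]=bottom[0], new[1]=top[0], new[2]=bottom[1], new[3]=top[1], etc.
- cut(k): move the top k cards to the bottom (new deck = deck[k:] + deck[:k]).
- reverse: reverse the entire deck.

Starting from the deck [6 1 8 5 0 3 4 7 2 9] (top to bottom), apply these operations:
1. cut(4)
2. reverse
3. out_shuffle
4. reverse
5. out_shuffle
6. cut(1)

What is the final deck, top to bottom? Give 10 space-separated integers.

After op 1 (cut(4)): [0 3 4 7 2 9 6 1 8 5]
After op 2 (reverse): [5 8 1 6 9 2 7 4 3 0]
After op 3 (out_shuffle): [5 2 8 7 1 4 6 3 9 0]
After op 4 (reverse): [0 9 3 6 4 1 7 8 2 5]
After op 5 (out_shuffle): [0 1 9 7 3 8 6 2 4 5]
After op 6 (cut(1)): [1 9 7 3 8 6 2 4 5 0]

Answer: 1 9 7 3 8 6 2 4 5 0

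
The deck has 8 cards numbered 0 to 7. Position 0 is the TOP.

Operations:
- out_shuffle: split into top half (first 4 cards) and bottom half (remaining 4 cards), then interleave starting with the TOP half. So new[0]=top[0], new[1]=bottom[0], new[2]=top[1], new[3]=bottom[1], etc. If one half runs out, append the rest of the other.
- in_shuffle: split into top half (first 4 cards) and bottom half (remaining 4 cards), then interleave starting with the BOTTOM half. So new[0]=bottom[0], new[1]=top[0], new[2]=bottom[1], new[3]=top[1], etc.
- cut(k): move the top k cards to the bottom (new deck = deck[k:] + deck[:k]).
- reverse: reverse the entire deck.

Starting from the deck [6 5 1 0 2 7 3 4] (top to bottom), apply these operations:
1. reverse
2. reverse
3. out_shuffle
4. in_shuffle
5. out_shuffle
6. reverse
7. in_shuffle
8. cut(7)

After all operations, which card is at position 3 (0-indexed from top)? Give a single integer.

Answer: 6

Derivation:
After op 1 (reverse): [4 3 7 2 0 1 5 6]
After op 2 (reverse): [6 5 1 0 2 7 3 4]
After op 3 (out_shuffle): [6 2 5 7 1 3 0 4]
After op 4 (in_shuffle): [1 6 3 2 0 5 4 7]
After op 5 (out_shuffle): [1 0 6 5 3 4 2 7]
After op 6 (reverse): [7 2 4 3 5 6 0 1]
After op 7 (in_shuffle): [5 7 6 2 0 4 1 3]
After op 8 (cut(7)): [3 5 7 6 2 0 4 1]
Position 3: card 6.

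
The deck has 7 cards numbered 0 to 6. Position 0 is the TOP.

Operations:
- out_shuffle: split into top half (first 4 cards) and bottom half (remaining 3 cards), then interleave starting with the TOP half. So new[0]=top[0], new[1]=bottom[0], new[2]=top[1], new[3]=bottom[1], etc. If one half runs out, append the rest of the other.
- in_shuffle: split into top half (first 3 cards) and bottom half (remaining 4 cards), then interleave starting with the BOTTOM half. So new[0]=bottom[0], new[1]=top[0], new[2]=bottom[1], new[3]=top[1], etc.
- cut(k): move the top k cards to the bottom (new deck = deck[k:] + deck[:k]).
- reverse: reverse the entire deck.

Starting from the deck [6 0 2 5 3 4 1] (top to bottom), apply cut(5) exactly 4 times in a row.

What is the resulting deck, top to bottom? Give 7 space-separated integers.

Answer: 1 6 0 2 5 3 4

Derivation:
After op 1 (cut(5)): [4 1 6 0 2 5 3]
After op 2 (cut(5)): [5 3 4 1 6 0 2]
After op 3 (cut(5)): [0 2 5 3 4 1 6]
After op 4 (cut(5)): [1 6 0 2 5 3 4]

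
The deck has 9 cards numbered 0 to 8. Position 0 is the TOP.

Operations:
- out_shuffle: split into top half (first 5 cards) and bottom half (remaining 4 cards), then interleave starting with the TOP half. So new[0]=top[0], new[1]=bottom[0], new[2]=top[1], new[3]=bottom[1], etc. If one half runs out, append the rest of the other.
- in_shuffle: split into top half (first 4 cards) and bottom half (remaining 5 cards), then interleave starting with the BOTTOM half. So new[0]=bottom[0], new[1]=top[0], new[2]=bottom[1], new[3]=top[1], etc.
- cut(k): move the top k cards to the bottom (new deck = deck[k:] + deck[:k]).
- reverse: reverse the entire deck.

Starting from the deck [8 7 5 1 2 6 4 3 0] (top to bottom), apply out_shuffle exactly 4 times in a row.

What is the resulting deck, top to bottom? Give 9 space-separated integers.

After op 1 (out_shuffle): [8 6 7 4 5 3 1 0 2]
After op 2 (out_shuffle): [8 3 6 1 7 0 4 2 5]
After op 3 (out_shuffle): [8 0 3 4 6 2 1 5 7]
After op 4 (out_shuffle): [8 2 0 1 3 5 4 7 6]

Answer: 8 2 0 1 3 5 4 7 6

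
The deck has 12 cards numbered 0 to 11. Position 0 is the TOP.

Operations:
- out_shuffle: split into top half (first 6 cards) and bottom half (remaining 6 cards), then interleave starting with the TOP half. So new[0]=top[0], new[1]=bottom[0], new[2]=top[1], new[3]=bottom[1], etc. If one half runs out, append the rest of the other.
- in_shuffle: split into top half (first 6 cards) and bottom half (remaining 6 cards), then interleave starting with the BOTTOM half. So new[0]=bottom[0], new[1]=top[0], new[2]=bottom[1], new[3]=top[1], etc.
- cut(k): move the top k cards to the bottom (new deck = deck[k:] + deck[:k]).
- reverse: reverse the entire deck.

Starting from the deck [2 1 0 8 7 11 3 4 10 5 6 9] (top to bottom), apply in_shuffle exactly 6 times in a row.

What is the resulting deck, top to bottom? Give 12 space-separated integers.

Answer: 9 6 5 10 4 3 11 7 8 0 1 2

Derivation:
After op 1 (in_shuffle): [3 2 4 1 10 0 5 8 6 7 9 11]
After op 2 (in_shuffle): [5 3 8 2 6 4 7 1 9 10 11 0]
After op 3 (in_shuffle): [7 5 1 3 9 8 10 2 11 6 0 4]
After op 4 (in_shuffle): [10 7 2 5 11 1 6 3 0 9 4 8]
After op 5 (in_shuffle): [6 10 3 7 0 2 9 5 4 11 8 1]
After op 6 (in_shuffle): [9 6 5 10 4 3 11 7 8 0 1 2]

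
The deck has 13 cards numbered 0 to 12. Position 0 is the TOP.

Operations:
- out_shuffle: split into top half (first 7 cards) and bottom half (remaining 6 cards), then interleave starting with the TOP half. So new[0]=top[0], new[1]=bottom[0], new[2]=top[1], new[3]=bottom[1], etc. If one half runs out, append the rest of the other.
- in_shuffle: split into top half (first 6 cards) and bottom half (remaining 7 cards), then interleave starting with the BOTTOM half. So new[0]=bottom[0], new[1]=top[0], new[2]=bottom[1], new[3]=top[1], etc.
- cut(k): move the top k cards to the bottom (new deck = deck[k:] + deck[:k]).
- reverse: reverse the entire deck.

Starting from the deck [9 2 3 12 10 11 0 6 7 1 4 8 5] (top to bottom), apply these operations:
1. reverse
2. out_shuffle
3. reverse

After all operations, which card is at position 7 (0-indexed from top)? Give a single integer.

Answer: 12

Derivation:
After op 1 (reverse): [5 8 4 1 7 6 0 11 10 12 3 2 9]
After op 2 (out_shuffle): [5 11 8 10 4 12 1 3 7 2 6 9 0]
After op 3 (reverse): [0 9 6 2 7 3 1 12 4 10 8 11 5]
Position 7: card 12.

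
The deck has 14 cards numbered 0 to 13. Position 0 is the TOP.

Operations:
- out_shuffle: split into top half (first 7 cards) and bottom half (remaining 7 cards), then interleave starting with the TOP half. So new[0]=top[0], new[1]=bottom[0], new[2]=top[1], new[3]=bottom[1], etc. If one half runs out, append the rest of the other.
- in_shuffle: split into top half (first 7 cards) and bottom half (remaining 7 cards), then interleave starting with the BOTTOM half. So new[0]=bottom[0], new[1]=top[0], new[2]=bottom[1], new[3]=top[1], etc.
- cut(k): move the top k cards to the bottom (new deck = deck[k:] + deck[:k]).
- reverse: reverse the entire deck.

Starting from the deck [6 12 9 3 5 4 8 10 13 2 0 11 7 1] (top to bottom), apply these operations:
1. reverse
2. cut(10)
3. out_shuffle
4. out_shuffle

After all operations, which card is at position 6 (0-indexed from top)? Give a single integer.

Answer: 2

Derivation:
After op 1 (reverse): [1 7 11 0 2 13 10 8 4 5 3 9 12 6]
After op 2 (cut(10)): [3 9 12 6 1 7 11 0 2 13 10 8 4 5]
After op 3 (out_shuffle): [3 0 9 2 12 13 6 10 1 8 7 4 11 5]
After op 4 (out_shuffle): [3 10 0 1 9 8 2 7 12 4 13 11 6 5]
Position 6: card 2.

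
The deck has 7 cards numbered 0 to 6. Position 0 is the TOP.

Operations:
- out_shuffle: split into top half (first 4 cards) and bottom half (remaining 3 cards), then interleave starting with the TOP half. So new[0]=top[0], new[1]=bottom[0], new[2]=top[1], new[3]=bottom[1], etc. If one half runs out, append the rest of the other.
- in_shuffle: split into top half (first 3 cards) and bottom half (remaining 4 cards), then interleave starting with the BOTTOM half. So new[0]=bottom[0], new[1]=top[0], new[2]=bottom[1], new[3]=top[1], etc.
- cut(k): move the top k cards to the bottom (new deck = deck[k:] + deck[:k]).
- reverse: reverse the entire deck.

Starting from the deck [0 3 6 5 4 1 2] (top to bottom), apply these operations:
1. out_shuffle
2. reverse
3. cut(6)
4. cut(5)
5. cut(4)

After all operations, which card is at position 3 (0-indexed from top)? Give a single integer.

Answer: 3

Derivation:
After op 1 (out_shuffle): [0 4 3 1 6 2 5]
After op 2 (reverse): [5 2 6 1 3 4 0]
After op 3 (cut(6)): [0 5 2 6 1 3 4]
After op 4 (cut(5)): [3 4 0 5 2 6 1]
After op 5 (cut(4)): [2 6 1 3 4 0 5]
Position 3: card 3.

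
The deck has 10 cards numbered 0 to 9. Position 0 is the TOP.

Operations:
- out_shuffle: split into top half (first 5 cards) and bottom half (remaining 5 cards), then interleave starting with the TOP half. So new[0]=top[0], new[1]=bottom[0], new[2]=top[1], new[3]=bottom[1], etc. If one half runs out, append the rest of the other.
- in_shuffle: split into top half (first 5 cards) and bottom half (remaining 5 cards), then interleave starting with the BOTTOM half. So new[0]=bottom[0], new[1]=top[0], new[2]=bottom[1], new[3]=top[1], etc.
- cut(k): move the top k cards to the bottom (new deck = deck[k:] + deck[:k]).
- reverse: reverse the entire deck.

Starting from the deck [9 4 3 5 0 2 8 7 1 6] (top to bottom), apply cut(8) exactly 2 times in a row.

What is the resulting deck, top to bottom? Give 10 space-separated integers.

Answer: 8 7 1 6 9 4 3 5 0 2

Derivation:
After op 1 (cut(8)): [1 6 9 4 3 5 0 2 8 7]
After op 2 (cut(8)): [8 7 1 6 9 4 3 5 0 2]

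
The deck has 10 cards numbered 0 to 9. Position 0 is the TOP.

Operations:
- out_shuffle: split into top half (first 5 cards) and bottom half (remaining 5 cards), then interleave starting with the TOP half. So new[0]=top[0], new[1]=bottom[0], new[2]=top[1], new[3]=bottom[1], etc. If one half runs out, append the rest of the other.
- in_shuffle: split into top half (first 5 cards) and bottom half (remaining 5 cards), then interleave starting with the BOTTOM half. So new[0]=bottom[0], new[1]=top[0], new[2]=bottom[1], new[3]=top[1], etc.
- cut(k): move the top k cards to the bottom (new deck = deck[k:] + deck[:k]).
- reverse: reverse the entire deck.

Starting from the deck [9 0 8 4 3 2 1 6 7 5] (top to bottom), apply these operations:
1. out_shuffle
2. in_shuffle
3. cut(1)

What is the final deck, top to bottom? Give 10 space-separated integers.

Answer: 9 4 2 7 0 3 1 5 8 6

Derivation:
After op 1 (out_shuffle): [9 2 0 1 8 6 4 7 3 5]
After op 2 (in_shuffle): [6 9 4 2 7 0 3 1 5 8]
After op 3 (cut(1)): [9 4 2 7 0 3 1 5 8 6]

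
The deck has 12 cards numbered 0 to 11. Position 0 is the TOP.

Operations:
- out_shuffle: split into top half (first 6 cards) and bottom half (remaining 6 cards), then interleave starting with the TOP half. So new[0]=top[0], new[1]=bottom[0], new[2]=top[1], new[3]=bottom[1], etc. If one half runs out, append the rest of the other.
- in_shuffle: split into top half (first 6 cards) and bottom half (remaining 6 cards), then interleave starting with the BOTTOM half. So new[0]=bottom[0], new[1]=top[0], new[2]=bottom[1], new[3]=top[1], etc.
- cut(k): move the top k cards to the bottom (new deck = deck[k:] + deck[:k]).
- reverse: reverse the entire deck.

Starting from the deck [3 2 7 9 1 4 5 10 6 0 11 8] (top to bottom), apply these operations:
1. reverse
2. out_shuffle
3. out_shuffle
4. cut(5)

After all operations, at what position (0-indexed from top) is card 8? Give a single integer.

Answer: 7

Derivation:
After op 1 (reverse): [8 11 0 6 10 5 4 1 9 7 2 3]
After op 2 (out_shuffle): [8 4 11 1 0 9 6 7 10 2 5 3]
After op 3 (out_shuffle): [8 6 4 7 11 10 1 2 0 5 9 3]
After op 4 (cut(5)): [10 1 2 0 5 9 3 8 6 4 7 11]
Card 8 is at position 7.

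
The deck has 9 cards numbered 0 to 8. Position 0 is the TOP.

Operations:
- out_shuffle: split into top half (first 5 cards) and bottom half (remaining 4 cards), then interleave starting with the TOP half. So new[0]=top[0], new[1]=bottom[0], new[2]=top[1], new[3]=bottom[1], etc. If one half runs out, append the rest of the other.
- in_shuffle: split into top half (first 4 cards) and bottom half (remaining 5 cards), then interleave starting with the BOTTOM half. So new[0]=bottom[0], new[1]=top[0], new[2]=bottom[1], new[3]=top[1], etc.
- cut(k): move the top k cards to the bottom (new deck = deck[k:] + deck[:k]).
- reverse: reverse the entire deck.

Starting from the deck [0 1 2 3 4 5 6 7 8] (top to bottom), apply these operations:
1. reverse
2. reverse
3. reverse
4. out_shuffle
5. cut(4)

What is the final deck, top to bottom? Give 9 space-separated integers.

After op 1 (reverse): [8 7 6 5 4 3 2 1 0]
After op 2 (reverse): [0 1 2 3 4 5 6 7 8]
After op 3 (reverse): [8 7 6 5 4 3 2 1 0]
After op 4 (out_shuffle): [8 3 7 2 6 1 5 0 4]
After op 5 (cut(4)): [6 1 5 0 4 8 3 7 2]

Answer: 6 1 5 0 4 8 3 7 2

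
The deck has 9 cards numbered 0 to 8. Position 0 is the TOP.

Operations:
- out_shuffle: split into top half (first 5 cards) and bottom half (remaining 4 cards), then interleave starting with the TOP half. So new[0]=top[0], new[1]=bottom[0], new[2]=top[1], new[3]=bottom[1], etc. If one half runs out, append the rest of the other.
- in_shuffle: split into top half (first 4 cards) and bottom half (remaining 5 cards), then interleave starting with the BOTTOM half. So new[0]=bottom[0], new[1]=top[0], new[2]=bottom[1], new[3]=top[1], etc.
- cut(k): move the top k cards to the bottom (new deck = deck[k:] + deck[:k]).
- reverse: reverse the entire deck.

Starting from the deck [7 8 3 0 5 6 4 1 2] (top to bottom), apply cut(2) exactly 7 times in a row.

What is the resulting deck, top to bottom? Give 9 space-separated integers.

Answer: 6 4 1 2 7 8 3 0 5

Derivation:
After op 1 (cut(2)): [3 0 5 6 4 1 2 7 8]
After op 2 (cut(2)): [5 6 4 1 2 7 8 3 0]
After op 3 (cut(2)): [4 1 2 7 8 3 0 5 6]
After op 4 (cut(2)): [2 7 8 3 0 5 6 4 1]
After op 5 (cut(2)): [8 3 0 5 6 4 1 2 7]
After op 6 (cut(2)): [0 5 6 4 1 2 7 8 3]
After op 7 (cut(2)): [6 4 1 2 7 8 3 0 5]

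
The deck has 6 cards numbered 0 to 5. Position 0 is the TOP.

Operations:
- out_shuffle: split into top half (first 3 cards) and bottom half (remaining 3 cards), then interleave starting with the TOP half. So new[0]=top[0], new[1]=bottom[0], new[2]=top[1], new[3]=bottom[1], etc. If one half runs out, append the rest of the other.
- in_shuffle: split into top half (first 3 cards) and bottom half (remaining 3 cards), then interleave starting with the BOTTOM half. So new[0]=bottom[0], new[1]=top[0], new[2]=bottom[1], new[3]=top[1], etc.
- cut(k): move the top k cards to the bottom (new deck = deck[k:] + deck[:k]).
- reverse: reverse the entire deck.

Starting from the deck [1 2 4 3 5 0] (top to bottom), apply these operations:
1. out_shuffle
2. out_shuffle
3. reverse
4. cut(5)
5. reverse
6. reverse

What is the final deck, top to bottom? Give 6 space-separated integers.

After op 1 (out_shuffle): [1 3 2 5 4 0]
After op 2 (out_shuffle): [1 5 3 4 2 0]
After op 3 (reverse): [0 2 4 3 5 1]
After op 4 (cut(5)): [1 0 2 4 3 5]
After op 5 (reverse): [5 3 4 2 0 1]
After op 6 (reverse): [1 0 2 4 3 5]

Answer: 1 0 2 4 3 5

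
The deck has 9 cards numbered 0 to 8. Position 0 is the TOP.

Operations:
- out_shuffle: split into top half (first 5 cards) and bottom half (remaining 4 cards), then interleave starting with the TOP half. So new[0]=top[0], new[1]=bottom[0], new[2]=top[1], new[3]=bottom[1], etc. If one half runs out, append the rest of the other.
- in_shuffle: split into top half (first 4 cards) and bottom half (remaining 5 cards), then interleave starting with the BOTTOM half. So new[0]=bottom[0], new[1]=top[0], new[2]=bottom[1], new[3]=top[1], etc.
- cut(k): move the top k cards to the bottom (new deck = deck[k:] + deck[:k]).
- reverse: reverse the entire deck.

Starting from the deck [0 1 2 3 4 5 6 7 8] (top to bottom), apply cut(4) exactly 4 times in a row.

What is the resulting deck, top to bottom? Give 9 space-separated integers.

Answer: 7 8 0 1 2 3 4 5 6

Derivation:
After op 1 (cut(4)): [4 5 6 7 8 0 1 2 3]
After op 2 (cut(4)): [8 0 1 2 3 4 5 6 7]
After op 3 (cut(4)): [3 4 5 6 7 8 0 1 2]
After op 4 (cut(4)): [7 8 0 1 2 3 4 5 6]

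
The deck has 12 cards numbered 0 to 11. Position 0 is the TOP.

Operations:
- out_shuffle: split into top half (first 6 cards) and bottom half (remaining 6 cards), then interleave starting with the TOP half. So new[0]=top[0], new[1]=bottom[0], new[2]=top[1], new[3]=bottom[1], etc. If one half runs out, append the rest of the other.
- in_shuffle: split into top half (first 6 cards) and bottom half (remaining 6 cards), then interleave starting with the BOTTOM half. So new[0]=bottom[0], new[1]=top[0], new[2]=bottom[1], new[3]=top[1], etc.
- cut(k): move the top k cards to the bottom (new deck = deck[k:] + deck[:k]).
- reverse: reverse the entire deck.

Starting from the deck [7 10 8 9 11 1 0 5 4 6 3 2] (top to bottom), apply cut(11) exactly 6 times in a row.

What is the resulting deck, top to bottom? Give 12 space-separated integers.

After op 1 (cut(11)): [2 7 10 8 9 11 1 0 5 4 6 3]
After op 2 (cut(11)): [3 2 7 10 8 9 11 1 0 5 4 6]
After op 3 (cut(11)): [6 3 2 7 10 8 9 11 1 0 5 4]
After op 4 (cut(11)): [4 6 3 2 7 10 8 9 11 1 0 5]
After op 5 (cut(11)): [5 4 6 3 2 7 10 8 9 11 1 0]
After op 6 (cut(11)): [0 5 4 6 3 2 7 10 8 9 11 1]

Answer: 0 5 4 6 3 2 7 10 8 9 11 1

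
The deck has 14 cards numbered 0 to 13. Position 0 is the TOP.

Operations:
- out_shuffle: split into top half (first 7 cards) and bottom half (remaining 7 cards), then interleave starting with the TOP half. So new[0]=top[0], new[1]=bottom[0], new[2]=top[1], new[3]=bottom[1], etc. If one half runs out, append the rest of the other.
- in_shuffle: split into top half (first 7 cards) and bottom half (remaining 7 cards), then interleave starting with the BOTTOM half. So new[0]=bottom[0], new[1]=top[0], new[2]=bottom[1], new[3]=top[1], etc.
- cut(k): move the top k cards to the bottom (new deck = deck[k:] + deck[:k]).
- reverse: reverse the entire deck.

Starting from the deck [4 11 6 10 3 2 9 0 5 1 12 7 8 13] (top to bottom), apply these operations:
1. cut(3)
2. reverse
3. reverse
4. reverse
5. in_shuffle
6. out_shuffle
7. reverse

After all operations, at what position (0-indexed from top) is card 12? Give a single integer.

Answer: 0

Derivation:
After op 1 (cut(3)): [10 3 2 9 0 5 1 12 7 8 13 4 11 6]
After op 2 (reverse): [6 11 4 13 8 7 12 1 5 0 9 2 3 10]
After op 3 (reverse): [10 3 2 9 0 5 1 12 7 8 13 4 11 6]
After op 4 (reverse): [6 11 4 13 8 7 12 1 5 0 9 2 3 10]
After op 5 (in_shuffle): [1 6 5 11 0 4 9 13 2 8 3 7 10 12]
After op 6 (out_shuffle): [1 13 6 2 5 8 11 3 0 7 4 10 9 12]
After op 7 (reverse): [12 9 10 4 7 0 3 11 8 5 2 6 13 1]
Card 12 is at position 0.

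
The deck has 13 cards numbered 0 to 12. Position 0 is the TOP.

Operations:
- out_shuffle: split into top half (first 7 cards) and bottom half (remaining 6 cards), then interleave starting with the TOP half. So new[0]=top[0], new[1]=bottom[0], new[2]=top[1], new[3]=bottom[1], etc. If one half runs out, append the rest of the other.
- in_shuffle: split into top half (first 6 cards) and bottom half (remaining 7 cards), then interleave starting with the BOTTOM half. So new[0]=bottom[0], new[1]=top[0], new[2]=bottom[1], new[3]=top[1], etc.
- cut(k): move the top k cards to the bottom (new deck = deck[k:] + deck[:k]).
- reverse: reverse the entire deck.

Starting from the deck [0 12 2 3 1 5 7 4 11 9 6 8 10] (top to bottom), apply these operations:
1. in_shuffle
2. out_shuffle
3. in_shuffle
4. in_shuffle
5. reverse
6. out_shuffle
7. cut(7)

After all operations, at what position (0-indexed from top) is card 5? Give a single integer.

Answer: 4

Derivation:
After op 1 (in_shuffle): [7 0 4 12 11 2 9 3 6 1 8 5 10]
After op 2 (out_shuffle): [7 3 0 6 4 1 12 8 11 5 2 10 9]
After op 3 (in_shuffle): [12 7 8 3 11 0 5 6 2 4 10 1 9]
After op 4 (in_shuffle): [5 12 6 7 2 8 4 3 10 11 1 0 9]
After op 5 (reverse): [9 0 1 11 10 3 4 8 2 7 6 12 5]
After op 6 (out_shuffle): [9 8 0 2 1 7 11 6 10 12 3 5 4]
After op 7 (cut(7)): [6 10 12 3 5 4 9 8 0 2 1 7 11]
Card 5 is at position 4.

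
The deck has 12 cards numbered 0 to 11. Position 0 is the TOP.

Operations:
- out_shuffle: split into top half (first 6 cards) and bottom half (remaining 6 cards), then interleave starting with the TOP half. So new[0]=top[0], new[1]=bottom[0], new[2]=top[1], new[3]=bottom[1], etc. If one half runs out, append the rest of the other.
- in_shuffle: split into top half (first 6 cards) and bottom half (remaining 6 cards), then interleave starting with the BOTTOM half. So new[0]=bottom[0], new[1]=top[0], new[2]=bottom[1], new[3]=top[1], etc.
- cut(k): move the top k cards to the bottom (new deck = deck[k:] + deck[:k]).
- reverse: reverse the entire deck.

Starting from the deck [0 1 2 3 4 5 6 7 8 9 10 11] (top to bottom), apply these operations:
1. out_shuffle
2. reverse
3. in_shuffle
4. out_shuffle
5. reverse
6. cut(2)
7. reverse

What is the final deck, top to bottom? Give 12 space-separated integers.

After op 1 (out_shuffle): [0 6 1 7 2 8 3 9 4 10 5 11]
After op 2 (reverse): [11 5 10 4 9 3 8 2 7 1 6 0]
After op 3 (in_shuffle): [8 11 2 5 7 10 1 4 6 9 0 3]
After op 4 (out_shuffle): [8 1 11 4 2 6 5 9 7 0 10 3]
After op 5 (reverse): [3 10 0 7 9 5 6 2 4 11 1 8]
After op 6 (cut(2)): [0 7 9 5 6 2 4 11 1 8 3 10]
After op 7 (reverse): [10 3 8 1 11 4 2 6 5 9 7 0]

Answer: 10 3 8 1 11 4 2 6 5 9 7 0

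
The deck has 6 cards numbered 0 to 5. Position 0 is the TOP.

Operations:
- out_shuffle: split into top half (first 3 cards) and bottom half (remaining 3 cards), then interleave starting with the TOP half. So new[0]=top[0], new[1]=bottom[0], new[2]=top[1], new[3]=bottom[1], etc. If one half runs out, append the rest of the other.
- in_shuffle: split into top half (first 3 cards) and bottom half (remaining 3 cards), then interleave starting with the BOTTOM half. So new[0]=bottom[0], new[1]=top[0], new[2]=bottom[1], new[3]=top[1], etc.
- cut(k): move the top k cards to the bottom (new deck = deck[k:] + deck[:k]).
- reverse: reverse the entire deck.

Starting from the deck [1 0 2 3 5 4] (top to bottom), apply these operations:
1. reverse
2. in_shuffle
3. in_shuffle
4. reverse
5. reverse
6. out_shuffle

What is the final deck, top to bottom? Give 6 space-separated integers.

Answer: 5 4 2 3 1 0

Derivation:
After op 1 (reverse): [4 5 3 2 0 1]
After op 2 (in_shuffle): [2 4 0 5 1 3]
After op 3 (in_shuffle): [5 2 1 4 3 0]
After op 4 (reverse): [0 3 4 1 2 5]
After op 5 (reverse): [5 2 1 4 3 0]
After op 6 (out_shuffle): [5 4 2 3 1 0]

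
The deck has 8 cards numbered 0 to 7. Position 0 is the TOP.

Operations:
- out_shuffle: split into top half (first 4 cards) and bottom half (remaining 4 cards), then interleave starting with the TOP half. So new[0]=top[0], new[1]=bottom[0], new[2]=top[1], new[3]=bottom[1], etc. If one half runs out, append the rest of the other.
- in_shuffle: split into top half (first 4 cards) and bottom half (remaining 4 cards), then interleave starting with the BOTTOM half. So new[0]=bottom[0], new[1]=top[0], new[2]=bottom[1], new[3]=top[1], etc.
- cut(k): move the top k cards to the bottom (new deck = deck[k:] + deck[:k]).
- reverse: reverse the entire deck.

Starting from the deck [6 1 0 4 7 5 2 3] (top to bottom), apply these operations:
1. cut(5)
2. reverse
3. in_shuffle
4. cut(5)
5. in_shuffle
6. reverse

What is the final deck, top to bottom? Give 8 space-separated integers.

After op 1 (cut(5)): [5 2 3 6 1 0 4 7]
After op 2 (reverse): [7 4 0 1 6 3 2 5]
After op 3 (in_shuffle): [6 7 3 4 2 0 5 1]
After op 4 (cut(5)): [0 5 1 6 7 3 4 2]
After op 5 (in_shuffle): [7 0 3 5 4 1 2 6]
After op 6 (reverse): [6 2 1 4 5 3 0 7]

Answer: 6 2 1 4 5 3 0 7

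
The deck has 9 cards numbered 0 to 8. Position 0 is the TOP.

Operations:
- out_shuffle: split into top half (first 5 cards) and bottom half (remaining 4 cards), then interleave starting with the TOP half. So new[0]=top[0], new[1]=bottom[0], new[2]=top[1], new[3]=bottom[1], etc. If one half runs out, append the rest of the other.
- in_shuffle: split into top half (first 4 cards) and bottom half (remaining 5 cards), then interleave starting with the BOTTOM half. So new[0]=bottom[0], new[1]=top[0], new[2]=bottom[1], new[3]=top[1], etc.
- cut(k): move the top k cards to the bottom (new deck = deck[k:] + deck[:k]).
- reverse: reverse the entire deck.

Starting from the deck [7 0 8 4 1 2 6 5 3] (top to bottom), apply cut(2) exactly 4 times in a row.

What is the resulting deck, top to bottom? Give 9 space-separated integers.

Answer: 3 7 0 8 4 1 2 6 5

Derivation:
After op 1 (cut(2)): [8 4 1 2 6 5 3 7 0]
After op 2 (cut(2)): [1 2 6 5 3 7 0 8 4]
After op 3 (cut(2)): [6 5 3 7 0 8 4 1 2]
After op 4 (cut(2)): [3 7 0 8 4 1 2 6 5]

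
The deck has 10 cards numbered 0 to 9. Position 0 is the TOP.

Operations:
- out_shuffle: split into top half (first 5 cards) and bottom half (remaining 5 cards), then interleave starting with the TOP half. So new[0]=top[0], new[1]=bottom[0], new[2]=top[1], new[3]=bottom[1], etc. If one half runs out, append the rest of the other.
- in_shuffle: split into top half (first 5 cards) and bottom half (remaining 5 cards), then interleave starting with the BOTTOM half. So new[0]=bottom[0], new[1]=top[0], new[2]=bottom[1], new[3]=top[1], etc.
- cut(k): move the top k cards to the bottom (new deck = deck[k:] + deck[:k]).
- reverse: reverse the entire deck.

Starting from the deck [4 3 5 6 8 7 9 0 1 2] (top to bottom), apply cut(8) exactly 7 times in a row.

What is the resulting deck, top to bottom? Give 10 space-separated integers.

Answer: 9 0 1 2 4 3 5 6 8 7

Derivation:
After op 1 (cut(8)): [1 2 4 3 5 6 8 7 9 0]
After op 2 (cut(8)): [9 0 1 2 4 3 5 6 8 7]
After op 3 (cut(8)): [8 7 9 0 1 2 4 3 5 6]
After op 4 (cut(8)): [5 6 8 7 9 0 1 2 4 3]
After op 5 (cut(8)): [4 3 5 6 8 7 9 0 1 2]
After op 6 (cut(8)): [1 2 4 3 5 6 8 7 9 0]
After op 7 (cut(8)): [9 0 1 2 4 3 5 6 8 7]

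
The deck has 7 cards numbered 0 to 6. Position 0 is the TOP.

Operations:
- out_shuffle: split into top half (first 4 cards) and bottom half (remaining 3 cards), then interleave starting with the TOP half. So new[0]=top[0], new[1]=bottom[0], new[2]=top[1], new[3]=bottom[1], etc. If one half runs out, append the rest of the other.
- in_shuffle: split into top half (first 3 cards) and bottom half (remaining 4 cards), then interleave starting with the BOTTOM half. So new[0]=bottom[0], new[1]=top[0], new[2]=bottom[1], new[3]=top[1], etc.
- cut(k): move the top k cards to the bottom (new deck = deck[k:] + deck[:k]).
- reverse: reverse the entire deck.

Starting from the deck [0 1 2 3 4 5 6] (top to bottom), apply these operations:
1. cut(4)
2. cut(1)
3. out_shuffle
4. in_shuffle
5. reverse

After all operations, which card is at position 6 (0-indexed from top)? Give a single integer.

After op 1 (cut(4)): [4 5 6 0 1 2 3]
After op 2 (cut(1)): [5 6 0 1 2 3 4]
After op 3 (out_shuffle): [5 2 6 3 0 4 1]
After op 4 (in_shuffle): [3 5 0 2 4 6 1]
After op 5 (reverse): [1 6 4 2 0 5 3]
Position 6: card 3.

Answer: 3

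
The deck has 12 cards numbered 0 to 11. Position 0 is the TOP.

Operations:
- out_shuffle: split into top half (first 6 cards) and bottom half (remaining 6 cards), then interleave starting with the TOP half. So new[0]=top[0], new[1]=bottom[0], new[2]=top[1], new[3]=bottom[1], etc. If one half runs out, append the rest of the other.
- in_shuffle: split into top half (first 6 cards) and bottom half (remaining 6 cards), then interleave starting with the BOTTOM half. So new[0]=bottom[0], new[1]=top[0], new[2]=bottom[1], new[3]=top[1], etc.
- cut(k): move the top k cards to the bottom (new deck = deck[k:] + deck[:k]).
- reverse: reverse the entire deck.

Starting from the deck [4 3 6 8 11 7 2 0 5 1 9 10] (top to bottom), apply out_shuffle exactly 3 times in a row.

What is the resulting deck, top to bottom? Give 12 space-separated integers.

Answer: 4 0 8 9 2 6 1 7 3 5 11 10

Derivation:
After op 1 (out_shuffle): [4 2 3 0 6 5 8 1 11 9 7 10]
After op 2 (out_shuffle): [4 8 2 1 3 11 0 9 6 7 5 10]
After op 3 (out_shuffle): [4 0 8 9 2 6 1 7 3 5 11 10]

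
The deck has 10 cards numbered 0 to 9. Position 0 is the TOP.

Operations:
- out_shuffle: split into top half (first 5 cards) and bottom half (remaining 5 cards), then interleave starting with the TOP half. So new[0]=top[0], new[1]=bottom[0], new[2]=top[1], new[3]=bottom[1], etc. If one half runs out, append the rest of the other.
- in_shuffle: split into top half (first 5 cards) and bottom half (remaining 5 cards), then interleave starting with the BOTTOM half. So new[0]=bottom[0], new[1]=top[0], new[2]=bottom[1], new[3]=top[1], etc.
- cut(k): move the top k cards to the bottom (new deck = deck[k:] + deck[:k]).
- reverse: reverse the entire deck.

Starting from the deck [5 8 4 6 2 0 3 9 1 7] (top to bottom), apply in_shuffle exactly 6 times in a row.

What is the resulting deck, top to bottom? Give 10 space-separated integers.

Answer: 2 7 6 1 4 9 8 3 5 0

Derivation:
After op 1 (in_shuffle): [0 5 3 8 9 4 1 6 7 2]
After op 2 (in_shuffle): [4 0 1 5 6 3 7 8 2 9]
After op 3 (in_shuffle): [3 4 7 0 8 1 2 5 9 6]
After op 4 (in_shuffle): [1 3 2 4 5 7 9 0 6 8]
After op 5 (in_shuffle): [7 1 9 3 0 2 6 4 8 5]
After op 6 (in_shuffle): [2 7 6 1 4 9 8 3 5 0]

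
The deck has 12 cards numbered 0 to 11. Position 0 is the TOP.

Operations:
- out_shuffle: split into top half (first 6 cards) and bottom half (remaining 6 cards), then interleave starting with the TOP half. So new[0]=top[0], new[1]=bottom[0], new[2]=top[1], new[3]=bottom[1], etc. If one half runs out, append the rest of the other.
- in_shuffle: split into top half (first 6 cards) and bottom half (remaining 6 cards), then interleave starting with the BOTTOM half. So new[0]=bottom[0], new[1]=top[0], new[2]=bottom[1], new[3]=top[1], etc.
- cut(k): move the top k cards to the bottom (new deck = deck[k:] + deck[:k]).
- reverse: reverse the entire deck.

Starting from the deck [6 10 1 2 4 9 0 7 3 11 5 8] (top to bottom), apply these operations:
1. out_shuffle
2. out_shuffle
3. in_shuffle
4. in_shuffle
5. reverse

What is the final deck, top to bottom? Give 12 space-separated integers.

After op 1 (out_shuffle): [6 0 10 7 1 3 2 11 4 5 9 8]
After op 2 (out_shuffle): [6 2 0 11 10 4 7 5 1 9 3 8]
After op 3 (in_shuffle): [7 6 5 2 1 0 9 11 3 10 8 4]
After op 4 (in_shuffle): [9 7 11 6 3 5 10 2 8 1 4 0]
After op 5 (reverse): [0 4 1 8 2 10 5 3 6 11 7 9]

Answer: 0 4 1 8 2 10 5 3 6 11 7 9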